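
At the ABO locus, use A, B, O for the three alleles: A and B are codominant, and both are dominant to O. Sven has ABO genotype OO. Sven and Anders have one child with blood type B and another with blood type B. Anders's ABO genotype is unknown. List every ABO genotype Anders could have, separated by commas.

For each candidate genotype of Anders, check whether crossing it with OO can produce every observed child phenotype.
  AA → possible child types {A} ✗
  AB → possible child types {A, B} ✓
  AO → possible child types {O, A} ✗
  BB → possible child types {B} ✓
  BO → possible child types {O, B} ✓
  OO → possible child types {O} ✗

AB, BB, BO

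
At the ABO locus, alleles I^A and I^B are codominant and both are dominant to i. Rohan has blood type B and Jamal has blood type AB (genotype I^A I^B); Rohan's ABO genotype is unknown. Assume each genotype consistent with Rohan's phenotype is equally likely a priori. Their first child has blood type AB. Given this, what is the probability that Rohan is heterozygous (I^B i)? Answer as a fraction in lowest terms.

Possible genotypes: Rohan ∈ {I^B I^B, I^B i}; Jamal ∈ {I^A I^B}.
Weight each parental genotype pair by prior × P(type-AB child):
  I^B I^B × I^A I^B: posterior weight 2/3.
  I^B i × I^A I^B: posterior weight 1/3.
Sum the posterior weight over pairs where Rohan is I^B i: 1/3.

1/3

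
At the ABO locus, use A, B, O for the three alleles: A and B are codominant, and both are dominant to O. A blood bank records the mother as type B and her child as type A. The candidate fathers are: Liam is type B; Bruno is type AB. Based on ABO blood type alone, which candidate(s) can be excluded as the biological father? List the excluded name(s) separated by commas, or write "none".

A candidate is excluded only if no genotype consistent with his phenotype could produce a type A child with a type B mother.
Liam (type B): no genotype consistent with that phenotype can produce a type-A child with a type-B mother.

Liam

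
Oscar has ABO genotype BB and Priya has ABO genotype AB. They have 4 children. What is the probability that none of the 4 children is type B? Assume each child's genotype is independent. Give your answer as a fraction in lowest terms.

ABO cross BB × AB → 1/2 B, 1/2 AB.
So P(type B) = 1/2 per child.
P(not type B) = 1/2 for one child; (1/2)^4 = 1/16.

1/16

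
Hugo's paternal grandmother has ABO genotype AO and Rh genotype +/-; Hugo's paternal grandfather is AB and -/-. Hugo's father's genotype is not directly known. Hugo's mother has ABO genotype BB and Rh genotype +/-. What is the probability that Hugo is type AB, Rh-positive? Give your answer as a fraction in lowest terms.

Hugo's father's ABO genotype from AO × AB: 1/4 AA, 1/4 AB, 1/4 AO, 1/4 BO.
Crossing each possibility with the mother BB and summing P(type AB): 1/4·1 + 1/4·1/2 + 1/4·1/2 + 1/4·0 = 1/2.
Similarly for Rh via the father's Rh distribution: P(Rh+) = 5/8.
Independent loci: 1/2 × 5/8 = 5/16.

5/16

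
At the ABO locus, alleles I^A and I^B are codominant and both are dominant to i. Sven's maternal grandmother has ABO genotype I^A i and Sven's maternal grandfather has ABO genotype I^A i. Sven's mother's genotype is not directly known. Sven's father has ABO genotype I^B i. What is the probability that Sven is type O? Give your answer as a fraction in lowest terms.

1/4

Sven's mother's ABO genotype from I^A i × I^A i: 1/4 I^A I^A, 1/2 I^A i, 1/4 i i.
Crossing each possibility with the father I^B i and summing P(type O): 1/4·0 + 1/2·1/4 + 1/4·1/2 = 1/4.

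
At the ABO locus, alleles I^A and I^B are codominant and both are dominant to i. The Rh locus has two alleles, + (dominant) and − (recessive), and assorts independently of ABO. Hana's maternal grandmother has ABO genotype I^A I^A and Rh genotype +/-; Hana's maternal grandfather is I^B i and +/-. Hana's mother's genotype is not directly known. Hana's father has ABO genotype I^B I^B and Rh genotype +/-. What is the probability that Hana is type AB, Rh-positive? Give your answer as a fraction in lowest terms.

3/8

Hana's mother's ABO genotype from I^A I^A × I^B i: 1/2 I^A I^B, 1/2 I^A i.
Crossing each possibility with the father I^B I^B and summing P(type AB): 1/2·1/2 + 1/2·1/2 = 1/2.
Similarly for Rh via the mother's Rh distribution: P(Rh+) = 3/4.
Independent loci: 1/2 × 3/4 = 3/8.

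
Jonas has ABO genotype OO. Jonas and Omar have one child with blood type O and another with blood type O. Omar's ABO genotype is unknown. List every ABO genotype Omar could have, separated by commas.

AO, BO, OO

For each candidate genotype of Omar, check whether crossing it with OO can produce every observed child phenotype.
  AA → possible child types {A} ✗
  AB → possible child types {A, B} ✗
  AO → possible child types {O, A} ✓
  BB → possible child types {B} ✗
  BO → possible child types {O, B} ✓
  OO → possible child types {O} ✓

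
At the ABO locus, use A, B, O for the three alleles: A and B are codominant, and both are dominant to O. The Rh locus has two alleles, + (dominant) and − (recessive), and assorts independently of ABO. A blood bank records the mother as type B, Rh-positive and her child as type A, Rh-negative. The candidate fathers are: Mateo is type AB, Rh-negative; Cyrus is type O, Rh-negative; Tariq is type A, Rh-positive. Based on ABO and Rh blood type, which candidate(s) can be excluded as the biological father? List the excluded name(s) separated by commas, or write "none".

A candidate is excluded only if no genotype consistent with his phenotype could produce a type A, Rh-negative child with a type B, Rh-positive mother.
Cyrus (type O, Rh-): no genotype consistent with that phenotype can produce a type-A Rh- child with a type-B mother.

Cyrus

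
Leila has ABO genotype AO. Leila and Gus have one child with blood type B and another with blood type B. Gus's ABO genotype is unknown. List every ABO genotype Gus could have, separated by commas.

AB, BB, BO

For each candidate genotype of Gus, check whether crossing it with AO can produce every observed child phenotype.
  AA → possible child types {A} ✗
  AB → possible child types {A, B, AB} ✓
  AO → possible child types {O, A} ✗
  BB → possible child types {B, AB} ✓
  BO → possible child types {O, A, B, AB} ✓
  OO → possible child types {O, A} ✗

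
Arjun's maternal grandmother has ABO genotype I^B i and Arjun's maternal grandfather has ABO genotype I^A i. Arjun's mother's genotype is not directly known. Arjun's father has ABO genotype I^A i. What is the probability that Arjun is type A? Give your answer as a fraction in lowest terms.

1/2

Arjun's mother's ABO genotype from I^B i × I^A i: 1/4 I^A I^B, 1/4 I^A i, 1/4 I^B i, 1/4 i i.
Crossing each possibility with the father I^A i and summing P(type A): 1/4·1/2 + 1/4·3/4 + 1/4·1/4 + 1/4·1/2 = 1/2.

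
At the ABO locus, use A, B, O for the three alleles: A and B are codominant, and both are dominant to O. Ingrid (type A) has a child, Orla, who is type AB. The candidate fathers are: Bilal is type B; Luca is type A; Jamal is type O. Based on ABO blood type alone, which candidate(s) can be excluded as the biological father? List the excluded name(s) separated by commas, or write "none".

A candidate is excluded only if no genotype consistent with his phenotype could produce a type AB child with a type A mother.
Luca (type A): no genotype consistent with that phenotype can produce a type-AB child with a type-A mother.
Jamal (type O): no genotype consistent with that phenotype can produce a type-AB child with a type-A mother.

Luca, Jamal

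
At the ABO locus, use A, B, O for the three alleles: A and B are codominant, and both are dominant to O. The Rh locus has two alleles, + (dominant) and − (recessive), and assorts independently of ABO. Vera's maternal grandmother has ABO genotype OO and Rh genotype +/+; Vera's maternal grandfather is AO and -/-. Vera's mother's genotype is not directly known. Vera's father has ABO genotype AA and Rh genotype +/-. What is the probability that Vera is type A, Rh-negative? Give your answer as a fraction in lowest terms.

1/4

Vera's mother's ABO genotype from OO × AO: 1/2 AO, 1/2 OO.
Crossing each possibility with the father AA and summing P(type A): 1/2·1 + 1/2·1 = 1.
Similarly for Rh via the mother's Rh distribution: P(Rh-) = 1/4.
Independent loci: 1 × 1/4 = 1/4.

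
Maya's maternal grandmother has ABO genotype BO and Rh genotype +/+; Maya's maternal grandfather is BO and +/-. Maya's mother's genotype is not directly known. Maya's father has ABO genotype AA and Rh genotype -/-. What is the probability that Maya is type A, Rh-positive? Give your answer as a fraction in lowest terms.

Maya's mother's ABO genotype from BO × BO: 1/4 BB, 1/2 BO, 1/4 OO.
Crossing each possibility with the father AA and summing P(type A): 1/4·0 + 1/2·1/2 + 1/4·1 = 1/2.
Similarly for Rh via the mother's Rh distribution: P(Rh+) = 3/4.
Independent loci: 1/2 × 3/4 = 3/8.

3/8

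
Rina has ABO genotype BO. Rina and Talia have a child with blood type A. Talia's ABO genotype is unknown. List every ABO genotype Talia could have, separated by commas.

For each candidate genotype of Talia, check whether crossing it with BO can produce every observed child phenotype.
  AA → possible child types {A, AB} ✓
  AB → possible child types {A, B, AB} ✓
  AO → possible child types {O, A, B, AB} ✓
  BB → possible child types {B} ✗
  BO → possible child types {O, B} ✗
  OO → possible child types {O, B} ✗

AA, AB, AO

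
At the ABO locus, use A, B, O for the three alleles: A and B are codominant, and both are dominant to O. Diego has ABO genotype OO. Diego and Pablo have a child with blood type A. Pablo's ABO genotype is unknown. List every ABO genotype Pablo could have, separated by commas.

AA, AB, AO

For each candidate genotype of Pablo, check whether crossing it with OO can produce every observed child phenotype.
  AA → possible child types {A} ✓
  AB → possible child types {A, B} ✓
  AO → possible child types {O, A} ✓
  BB → possible child types {B} ✗
  BO → possible child types {O, B} ✗
  OO → possible child types {O} ✗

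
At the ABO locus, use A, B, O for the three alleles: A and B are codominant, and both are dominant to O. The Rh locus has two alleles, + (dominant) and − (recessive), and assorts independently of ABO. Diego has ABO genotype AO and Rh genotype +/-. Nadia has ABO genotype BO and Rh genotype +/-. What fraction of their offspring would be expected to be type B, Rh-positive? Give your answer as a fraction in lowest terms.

3/16

ABO cross AO × BO → offspring phenotypes: 1/4 O, 1/4 A, 1/4 B, 1/4 AB.
Rh cross +/- × +/- → 3/4 Rh+, 1/4 Rh-.
Independent loci: P(type B, Rh-positive) = 1/4 × 3/4 = 3/16.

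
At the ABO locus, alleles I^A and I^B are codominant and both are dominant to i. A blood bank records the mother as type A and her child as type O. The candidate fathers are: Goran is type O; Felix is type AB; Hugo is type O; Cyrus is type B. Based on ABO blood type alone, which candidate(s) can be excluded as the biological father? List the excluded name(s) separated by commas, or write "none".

Felix

A candidate is excluded only if no genotype consistent with his phenotype could produce a type O child with a type A mother.
Felix (type AB): no genotype consistent with that phenotype can produce a type-O child with a type-A mother.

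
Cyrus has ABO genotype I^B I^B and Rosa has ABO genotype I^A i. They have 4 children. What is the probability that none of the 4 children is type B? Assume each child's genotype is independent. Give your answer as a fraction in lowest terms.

1/16

ABO cross I^B I^B × I^A i → 1/2 B, 1/2 AB.
So P(type B) = 1/2 per child.
P(not type B) = 1/2 for one child; (1/2)^4 = 1/16.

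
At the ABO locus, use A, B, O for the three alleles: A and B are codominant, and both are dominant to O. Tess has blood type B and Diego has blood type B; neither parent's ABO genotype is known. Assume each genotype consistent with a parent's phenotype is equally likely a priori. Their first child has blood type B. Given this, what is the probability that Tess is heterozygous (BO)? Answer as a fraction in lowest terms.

Possible genotypes: Tess ∈ {BB, BO}; Diego ∈ {BB, BO}.
Weight each parental genotype pair by prior × P(type-B child):
  BB × BB: posterior weight 4/15.
  BB × BO: posterior weight 4/15.
  BO × BB: posterior weight 4/15.
  BO × BO: posterior weight 1/5.
Sum the posterior weight over pairs where Tess is BO: 7/15.

7/15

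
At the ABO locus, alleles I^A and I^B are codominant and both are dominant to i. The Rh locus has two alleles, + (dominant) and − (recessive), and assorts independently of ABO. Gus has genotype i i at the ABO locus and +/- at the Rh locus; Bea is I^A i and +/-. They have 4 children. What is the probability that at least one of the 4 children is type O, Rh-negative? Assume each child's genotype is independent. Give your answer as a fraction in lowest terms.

ABO cross i i × I^A i → 1/2 O, 1/2 A.
Rh cross +/- × +/- → 3/4 Rh+, 1/4 Rh-; so P(type O, Rh-negative) = 1/2 × 1/4 = 1/8 per child.
P(none) = (7/8)^4 = 2401/4096; P(at least one) = 1 − 2401/4096 = 1695/4096.

1695/4096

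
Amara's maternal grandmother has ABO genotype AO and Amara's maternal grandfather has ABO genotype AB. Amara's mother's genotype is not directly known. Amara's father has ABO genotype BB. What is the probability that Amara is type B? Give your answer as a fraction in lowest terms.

Amara's mother's ABO genotype from AO × AB: 1/4 AA, 1/4 AB, 1/4 AO, 1/4 BO.
Crossing each possibility with the father BB and summing P(type B): 1/4·0 + 1/4·1/2 + 1/4·1/2 + 1/4·1 = 1/2.

1/2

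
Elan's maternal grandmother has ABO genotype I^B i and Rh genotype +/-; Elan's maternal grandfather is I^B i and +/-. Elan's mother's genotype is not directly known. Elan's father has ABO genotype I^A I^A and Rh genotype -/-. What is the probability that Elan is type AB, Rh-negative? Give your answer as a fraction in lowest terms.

1/4

Elan's mother's ABO genotype from I^B i × I^B i: 1/4 I^B I^B, 1/2 I^B i, 1/4 i i.
Crossing each possibility with the father I^A I^A and summing P(type AB): 1/4·1 + 1/2·1/2 + 1/4·0 = 1/2.
Similarly for Rh via the mother's Rh distribution: P(Rh-) = 1/2.
Independent loci: 1/2 × 1/2 = 1/4.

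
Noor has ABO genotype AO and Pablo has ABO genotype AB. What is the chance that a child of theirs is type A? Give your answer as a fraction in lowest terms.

1/2

ABO cross AO × AB → offspring phenotypes: 1/2 A, 1/4 B, 1/4 AB.
So P(type A) = 1/2.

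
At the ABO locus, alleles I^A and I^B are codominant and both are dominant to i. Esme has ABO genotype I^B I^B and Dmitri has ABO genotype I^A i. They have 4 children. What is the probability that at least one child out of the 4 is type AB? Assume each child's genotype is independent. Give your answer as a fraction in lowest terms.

15/16

ABO cross I^B I^B × I^A i → 1/2 B, 1/2 AB.
So P(type AB) = 1/2 per child.
P(none) = (1/2)^4 = 1/16; P(at least one) = 1 − 1/16 = 15/16.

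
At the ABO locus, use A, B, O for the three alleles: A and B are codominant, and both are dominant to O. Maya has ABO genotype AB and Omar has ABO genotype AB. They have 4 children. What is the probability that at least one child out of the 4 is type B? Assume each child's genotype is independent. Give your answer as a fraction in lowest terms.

175/256

ABO cross AB × AB → 1/4 A, 1/4 B, 1/2 AB.
So P(type B) = 1/4 per child.
P(none) = (3/4)^4 = 81/256; P(at least one) = 1 − 81/256 = 175/256.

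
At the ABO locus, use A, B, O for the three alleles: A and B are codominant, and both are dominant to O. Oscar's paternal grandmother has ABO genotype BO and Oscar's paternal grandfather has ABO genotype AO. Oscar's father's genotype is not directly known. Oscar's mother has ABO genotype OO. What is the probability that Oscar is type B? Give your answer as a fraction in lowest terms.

1/4

Oscar's father's ABO genotype from BO × AO: 1/4 AB, 1/4 AO, 1/4 BO, 1/4 OO.
Crossing each possibility with the mother OO and summing P(type B): 1/4·1/2 + 1/4·0 + 1/4·1/2 + 1/4·0 = 1/4.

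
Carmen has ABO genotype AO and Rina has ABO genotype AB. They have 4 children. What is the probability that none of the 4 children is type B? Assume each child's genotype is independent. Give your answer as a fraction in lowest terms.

ABO cross AO × AB → 1/2 A, 1/4 B, 1/4 AB.
So P(type B) = 1/4 per child.
P(not type B) = 3/4 for one child; (3/4)^4 = 81/256.

81/256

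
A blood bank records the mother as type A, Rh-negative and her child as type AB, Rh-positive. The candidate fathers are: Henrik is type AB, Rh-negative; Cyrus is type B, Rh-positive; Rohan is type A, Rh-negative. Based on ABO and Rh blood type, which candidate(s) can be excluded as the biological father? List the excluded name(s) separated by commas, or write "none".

Henrik, Rohan

A candidate is excluded only if no genotype consistent with his phenotype could produce a type AB, Rh-positive child with a type A, Rh-negative mother.
Henrik (type AB, Rh-): no genotype consistent with that phenotype can produce a type-AB Rh+ child with a type-A mother.
Rohan (type A, Rh-): no genotype consistent with that phenotype can produce a type-AB Rh+ child with a type-A mother.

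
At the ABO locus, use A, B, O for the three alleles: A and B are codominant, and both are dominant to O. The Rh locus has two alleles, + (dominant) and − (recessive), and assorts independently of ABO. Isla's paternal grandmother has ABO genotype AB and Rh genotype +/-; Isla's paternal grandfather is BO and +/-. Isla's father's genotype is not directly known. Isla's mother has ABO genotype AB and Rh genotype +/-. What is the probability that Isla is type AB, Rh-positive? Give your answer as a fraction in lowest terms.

9/32

Isla's father's ABO genotype from AB × BO: 1/4 AB, 1/4 AO, 1/4 BB, 1/4 BO.
Crossing each possibility with the mother AB and summing P(type AB): 1/4·1/2 + 1/4·1/4 + 1/4·1/2 + 1/4·1/4 = 3/8.
Similarly for Rh via the father's Rh distribution: P(Rh+) = 3/4.
Independent loci: 3/8 × 3/4 = 9/32.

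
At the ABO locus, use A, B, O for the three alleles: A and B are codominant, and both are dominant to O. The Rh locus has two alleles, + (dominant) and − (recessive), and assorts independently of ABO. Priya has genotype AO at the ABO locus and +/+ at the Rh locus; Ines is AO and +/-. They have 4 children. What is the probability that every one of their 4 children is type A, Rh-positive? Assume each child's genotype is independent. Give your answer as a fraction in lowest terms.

ABO cross AO × AO → 1/4 O, 3/4 A.
Rh cross +/+ × +/- → 1 Rh+; so P(type A, Rh-positive) = 3/4 × 1 = 3/4 per child.
All 4 independent: (3/4)^4 = 81/256.

81/256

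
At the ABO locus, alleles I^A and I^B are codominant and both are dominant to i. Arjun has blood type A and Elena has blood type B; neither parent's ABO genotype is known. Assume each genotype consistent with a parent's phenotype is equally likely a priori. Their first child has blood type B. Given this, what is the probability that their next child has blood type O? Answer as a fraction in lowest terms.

Possible genotypes: Arjun ∈ {I^A I^A, I^A i}; Elena ∈ {I^B I^B, I^B i}.
Weight each parental genotype pair by prior × P(type-B child):
  I^A i × I^B I^B: posterior weight 2/3; P(next child type O) = 0.
  I^A i × I^B i: posterior weight 1/3; P(next child type O) = 1/4.
Weighted sum = 1/12.

1/12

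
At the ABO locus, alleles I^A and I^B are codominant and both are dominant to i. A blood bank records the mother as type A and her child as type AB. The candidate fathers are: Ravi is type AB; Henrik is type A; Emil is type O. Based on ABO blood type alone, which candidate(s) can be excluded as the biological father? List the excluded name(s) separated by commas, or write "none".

A candidate is excluded only if no genotype consistent with his phenotype could produce a type AB child with a type A mother.
Henrik (type A): no genotype consistent with that phenotype can produce a type-AB child with a type-A mother.
Emil (type O): no genotype consistent with that phenotype can produce a type-AB child with a type-A mother.

Henrik, Emil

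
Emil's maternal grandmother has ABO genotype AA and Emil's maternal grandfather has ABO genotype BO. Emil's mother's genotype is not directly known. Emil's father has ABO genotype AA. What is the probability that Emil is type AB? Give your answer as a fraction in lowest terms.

1/4

Emil's mother's ABO genotype from AA × BO: 1/2 AB, 1/2 AO.
Crossing each possibility with the father AA and summing P(type AB): 1/2·1/2 + 1/2·0 = 1/4.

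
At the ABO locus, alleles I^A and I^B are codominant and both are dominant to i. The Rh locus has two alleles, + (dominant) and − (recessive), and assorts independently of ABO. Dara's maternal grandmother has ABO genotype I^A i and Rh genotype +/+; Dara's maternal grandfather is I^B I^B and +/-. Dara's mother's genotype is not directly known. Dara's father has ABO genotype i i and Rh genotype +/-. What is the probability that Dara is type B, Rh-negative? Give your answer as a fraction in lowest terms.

Dara's mother's ABO genotype from I^A i × I^B I^B: 1/2 I^A I^B, 1/2 I^B i.
Crossing each possibility with the father i i and summing P(type B): 1/2·1/2 + 1/2·1/2 = 1/2.
Similarly for Rh via the mother's Rh distribution: P(Rh-) = 1/8.
Independent loci: 1/2 × 1/8 = 1/16.

1/16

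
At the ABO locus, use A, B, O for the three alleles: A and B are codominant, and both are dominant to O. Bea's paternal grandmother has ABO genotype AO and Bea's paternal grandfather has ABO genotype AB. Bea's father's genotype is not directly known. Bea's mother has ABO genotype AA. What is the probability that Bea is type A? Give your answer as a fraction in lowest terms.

Bea's father's ABO genotype from AO × AB: 1/4 AA, 1/4 AB, 1/4 AO, 1/4 BO.
Crossing each possibility with the mother AA and summing P(type A): 1/4·1 + 1/4·1/2 + 1/4·1 + 1/4·1/2 = 3/4.

3/4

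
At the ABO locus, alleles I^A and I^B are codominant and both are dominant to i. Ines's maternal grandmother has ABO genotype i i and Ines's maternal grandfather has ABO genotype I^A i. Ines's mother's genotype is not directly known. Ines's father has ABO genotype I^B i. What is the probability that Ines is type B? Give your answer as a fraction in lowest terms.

3/8

Ines's mother's ABO genotype from i i × I^A i: 1/2 I^A i, 1/2 i i.
Crossing each possibility with the father I^B i and summing P(type B): 1/2·1/4 + 1/2·1/2 = 3/8.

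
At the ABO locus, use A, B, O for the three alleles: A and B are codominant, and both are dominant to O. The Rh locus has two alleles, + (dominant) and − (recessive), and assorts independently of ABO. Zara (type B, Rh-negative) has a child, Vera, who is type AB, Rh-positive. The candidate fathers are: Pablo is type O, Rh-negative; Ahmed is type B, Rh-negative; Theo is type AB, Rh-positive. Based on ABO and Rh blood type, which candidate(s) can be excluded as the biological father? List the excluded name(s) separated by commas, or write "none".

Pablo, Ahmed

A candidate is excluded only if no genotype consistent with his phenotype could produce a type AB, Rh-positive child with a type B, Rh-negative mother.
Pablo (type O, Rh-): no genotype consistent with that phenotype can produce a type-AB Rh+ child with a type-B mother.
Ahmed (type B, Rh-): no genotype consistent with that phenotype can produce a type-AB Rh+ child with a type-B mother.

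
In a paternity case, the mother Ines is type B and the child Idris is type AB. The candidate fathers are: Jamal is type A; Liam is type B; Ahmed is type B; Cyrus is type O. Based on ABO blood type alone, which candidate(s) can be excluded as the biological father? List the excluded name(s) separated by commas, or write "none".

A candidate is excluded only if no genotype consistent with his phenotype could produce a type AB child with a type B mother.
Liam (type B): no genotype consistent with that phenotype can produce a type-AB child with a type-B mother.
Ahmed (type B): no genotype consistent with that phenotype can produce a type-AB child with a type-B mother.
Cyrus (type O): no genotype consistent with that phenotype can produce a type-AB child with a type-B mother.

Liam, Ahmed, Cyrus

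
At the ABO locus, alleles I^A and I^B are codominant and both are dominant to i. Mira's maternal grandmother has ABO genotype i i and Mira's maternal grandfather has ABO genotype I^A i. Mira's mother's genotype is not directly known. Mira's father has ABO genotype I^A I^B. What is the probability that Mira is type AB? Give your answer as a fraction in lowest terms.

1/8

Mira's mother's ABO genotype from i i × I^A i: 1/2 I^A i, 1/2 i i.
Crossing each possibility with the father I^A I^B and summing P(type AB): 1/2·1/4 + 1/2·0 = 1/8.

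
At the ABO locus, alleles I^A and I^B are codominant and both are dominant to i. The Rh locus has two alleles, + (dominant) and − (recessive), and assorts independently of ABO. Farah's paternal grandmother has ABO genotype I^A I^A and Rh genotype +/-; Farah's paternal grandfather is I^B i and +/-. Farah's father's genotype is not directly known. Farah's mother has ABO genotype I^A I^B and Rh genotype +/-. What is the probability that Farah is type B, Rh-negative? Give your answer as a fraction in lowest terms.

Farah's father's ABO genotype from I^A I^A × I^B i: 1/2 I^A I^B, 1/2 I^A i.
Crossing each possibility with the mother I^A I^B and summing P(type B): 1/2·1/4 + 1/2·1/4 = 1/4.
Similarly for Rh via the father's Rh distribution: P(Rh-) = 1/4.
Independent loci: 1/4 × 1/4 = 1/16.

1/16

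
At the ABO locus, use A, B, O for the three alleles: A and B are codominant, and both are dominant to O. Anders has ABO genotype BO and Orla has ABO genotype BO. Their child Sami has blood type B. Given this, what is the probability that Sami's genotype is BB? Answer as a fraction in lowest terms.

Cross BO × BO → 1/4 BB, 1/2 BO, 1/4 OO.
Type-B genotypes among offspring: BB (1/4), BO (1/2); total 3/4.
P(BB | type B) = (1/4) / (3/4) = 1/3.

1/3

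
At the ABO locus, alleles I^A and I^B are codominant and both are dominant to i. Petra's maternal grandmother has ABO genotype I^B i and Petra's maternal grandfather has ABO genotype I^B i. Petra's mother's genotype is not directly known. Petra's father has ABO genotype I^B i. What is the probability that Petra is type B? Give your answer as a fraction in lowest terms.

Petra's mother's ABO genotype from I^B i × I^B i: 1/4 I^B I^B, 1/2 I^B i, 1/4 i i.
Crossing each possibility with the father I^B i and summing P(type B): 1/4·1 + 1/2·3/4 + 1/4·1/2 = 3/4.

3/4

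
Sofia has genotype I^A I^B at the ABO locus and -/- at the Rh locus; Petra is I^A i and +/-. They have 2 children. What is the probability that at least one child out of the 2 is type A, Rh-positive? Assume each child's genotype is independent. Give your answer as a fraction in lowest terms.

7/16

ABO cross I^A I^B × I^A i → 1/2 A, 1/4 B, 1/4 AB.
Rh cross -/- × +/- → 1/2 Rh+, 1/2 Rh-; so P(type A, Rh-positive) = 1/2 × 1/2 = 1/4 per child.
P(none) = (3/4)^2 = 9/16; P(at least one) = 1 − 9/16 = 7/16.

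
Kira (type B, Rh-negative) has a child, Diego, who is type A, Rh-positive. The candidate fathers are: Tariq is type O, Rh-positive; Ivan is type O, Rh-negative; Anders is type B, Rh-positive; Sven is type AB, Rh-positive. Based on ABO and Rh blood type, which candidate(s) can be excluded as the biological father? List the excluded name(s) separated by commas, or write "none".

Tariq, Ivan, Anders

A candidate is excluded only if no genotype consistent with his phenotype could produce a type A, Rh-positive child with a type B, Rh-negative mother.
Tariq (type O, Rh+): no genotype consistent with that phenotype can produce a type-A Rh+ child with a type-B mother.
Ivan (type O, Rh-): no genotype consistent with that phenotype can produce a type-A Rh+ child with a type-B mother.
Anders (type B, Rh+): no genotype consistent with that phenotype can produce a type-A Rh+ child with a type-B mother.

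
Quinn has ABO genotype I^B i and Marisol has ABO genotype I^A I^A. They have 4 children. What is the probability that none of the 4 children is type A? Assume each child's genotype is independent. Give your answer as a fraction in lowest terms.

ABO cross I^B i × I^A I^A → 1/2 A, 1/2 AB.
So P(type A) = 1/2 per child.
P(not type A) = 1/2 for one child; (1/2)^4 = 1/16.

1/16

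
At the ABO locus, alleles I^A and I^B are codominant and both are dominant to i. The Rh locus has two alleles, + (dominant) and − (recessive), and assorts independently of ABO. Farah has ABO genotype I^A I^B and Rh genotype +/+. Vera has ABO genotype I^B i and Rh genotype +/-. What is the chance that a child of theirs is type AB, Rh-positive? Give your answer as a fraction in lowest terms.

1/4

ABO cross I^A I^B × I^B i → offspring phenotypes: 1/4 A, 1/2 B, 1/4 AB.
Rh cross +/+ × +/- → 1 Rh+.
Independent loci: P(type AB, Rh-positive) = 1/4 × 1 = 1/4.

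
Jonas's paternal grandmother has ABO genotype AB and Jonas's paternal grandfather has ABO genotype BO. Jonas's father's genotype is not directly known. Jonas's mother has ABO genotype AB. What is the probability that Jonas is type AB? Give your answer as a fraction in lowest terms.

Jonas's father's ABO genotype from AB × BO: 1/4 AB, 1/4 AO, 1/4 BB, 1/4 BO.
Crossing each possibility with the mother AB and summing P(type AB): 1/4·1/2 + 1/4·1/4 + 1/4·1/2 + 1/4·1/4 = 3/8.

3/8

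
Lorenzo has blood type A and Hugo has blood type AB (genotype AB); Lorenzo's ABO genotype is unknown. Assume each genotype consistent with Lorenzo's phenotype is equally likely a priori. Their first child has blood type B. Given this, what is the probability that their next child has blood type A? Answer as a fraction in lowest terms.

Possible genotypes: Lorenzo ∈ {AA, AO}; Hugo ∈ {AB}.
Weight each parental genotype pair by prior × P(type-B child):
  AO × AB: posterior weight 1; P(next child type A) = 1/2.
Weighted sum = 1/2.

1/2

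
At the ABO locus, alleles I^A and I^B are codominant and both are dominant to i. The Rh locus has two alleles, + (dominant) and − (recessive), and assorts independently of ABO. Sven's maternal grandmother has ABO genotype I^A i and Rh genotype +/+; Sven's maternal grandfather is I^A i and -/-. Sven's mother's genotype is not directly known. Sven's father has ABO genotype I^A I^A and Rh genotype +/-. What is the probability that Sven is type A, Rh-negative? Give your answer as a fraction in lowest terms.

Sven's mother's ABO genotype from I^A i × I^A i: 1/4 I^A I^A, 1/2 I^A i, 1/4 i i.
Crossing each possibility with the father I^A I^A and summing P(type A): 1/4·1 + 1/2·1 + 1/4·1 = 1.
Similarly for Rh via the mother's Rh distribution: P(Rh-) = 1/4.
Independent loci: 1 × 1/4 = 1/4.

1/4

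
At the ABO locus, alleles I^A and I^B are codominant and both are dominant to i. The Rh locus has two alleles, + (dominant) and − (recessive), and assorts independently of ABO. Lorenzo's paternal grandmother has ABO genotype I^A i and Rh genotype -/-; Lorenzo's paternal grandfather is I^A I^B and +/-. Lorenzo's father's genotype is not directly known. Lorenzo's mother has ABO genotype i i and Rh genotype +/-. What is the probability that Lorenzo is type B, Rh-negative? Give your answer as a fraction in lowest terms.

Lorenzo's father's ABO genotype from I^A i × I^A I^B: 1/4 I^A I^A, 1/4 I^A I^B, 1/4 I^A i, 1/4 I^B i.
Crossing each possibility with the mother i i and summing P(type B): 1/4·0 + 1/4·1/2 + 1/4·0 + 1/4·1/2 = 1/4.
Similarly for Rh via the father's Rh distribution: P(Rh-) = 3/8.
Independent loci: 1/4 × 3/8 = 3/32.

3/32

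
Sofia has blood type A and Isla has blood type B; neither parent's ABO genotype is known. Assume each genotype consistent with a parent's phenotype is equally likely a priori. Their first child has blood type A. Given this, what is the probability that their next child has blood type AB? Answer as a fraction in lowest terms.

5/12

Possible genotypes: Sofia ∈ {I^A I^A, I^A i}; Isla ∈ {I^B I^B, I^B i}.
Weight each parental genotype pair by prior × P(type-A child):
  I^A I^A × I^B i: posterior weight 2/3; P(next child type AB) = 1/2.
  I^A i × I^B i: posterior weight 1/3; P(next child type AB) = 1/4.
Weighted sum = 5/12.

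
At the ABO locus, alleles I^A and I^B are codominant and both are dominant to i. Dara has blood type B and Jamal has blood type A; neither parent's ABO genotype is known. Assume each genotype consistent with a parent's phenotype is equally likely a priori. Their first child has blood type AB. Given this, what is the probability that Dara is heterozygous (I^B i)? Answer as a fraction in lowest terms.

1/3

Possible genotypes: Dara ∈ {I^B I^B, I^B i}; Jamal ∈ {I^A I^A, I^A i}.
Weight each parental genotype pair by prior × P(type-AB child):
  I^B I^B × I^A I^A: posterior weight 4/9.
  I^B I^B × I^A i: posterior weight 2/9.
  I^B i × I^A I^A: posterior weight 2/9.
  I^B i × I^A i: posterior weight 1/9.
Sum the posterior weight over pairs where Dara is I^B i: 1/3.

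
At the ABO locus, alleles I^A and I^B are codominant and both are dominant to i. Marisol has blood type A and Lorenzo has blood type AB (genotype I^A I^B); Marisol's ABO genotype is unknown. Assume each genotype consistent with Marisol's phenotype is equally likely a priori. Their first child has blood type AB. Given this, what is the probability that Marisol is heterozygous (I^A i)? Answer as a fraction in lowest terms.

Possible genotypes: Marisol ∈ {I^A I^A, I^A i}; Lorenzo ∈ {I^A I^B}.
Weight each parental genotype pair by prior × P(type-AB child):
  I^A I^A × I^A I^B: posterior weight 2/3.
  I^A i × I^A I^B: posterior weight 1/3.
Sum the posterior weight over pairs where Marisol is I^A i: 1/3.

1/3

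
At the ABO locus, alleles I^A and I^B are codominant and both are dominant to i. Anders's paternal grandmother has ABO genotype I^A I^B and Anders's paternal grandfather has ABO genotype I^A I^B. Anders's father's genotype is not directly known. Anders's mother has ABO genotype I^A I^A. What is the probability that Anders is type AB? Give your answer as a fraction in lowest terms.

1/2

Anders's father's ABO genotype from I^A I^B × I^A I^B: 1/4 I^A I^A, 1/2 I^A I^B, 1/4 I^B I^B.
Crossing each possibility with the mother I^A I^A and summing P(type AB): 1/4·0 + 1/2·1/2 + 1/4·1 = 1/2.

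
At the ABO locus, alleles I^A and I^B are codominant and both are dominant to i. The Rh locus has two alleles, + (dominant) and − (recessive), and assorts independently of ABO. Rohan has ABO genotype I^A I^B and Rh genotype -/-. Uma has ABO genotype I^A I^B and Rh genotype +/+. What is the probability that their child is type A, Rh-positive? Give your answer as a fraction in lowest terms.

1/4

ABO cross I^A I^B × I^A I^B → offspring phenotypes: 1/4 A, 1/4 B, 1/2 AB.
Rh cross -/- × +/+ → 1 Rh+.
Independent loci: P(type A, Rh-positive) = 1/4 × 1 = 1/4.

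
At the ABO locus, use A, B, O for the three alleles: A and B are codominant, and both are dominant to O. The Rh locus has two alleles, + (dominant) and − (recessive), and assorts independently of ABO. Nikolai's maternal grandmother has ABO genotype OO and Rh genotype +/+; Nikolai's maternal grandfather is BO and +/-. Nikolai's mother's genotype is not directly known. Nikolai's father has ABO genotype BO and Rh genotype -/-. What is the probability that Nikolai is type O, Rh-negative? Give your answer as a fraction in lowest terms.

3/32

Nikolai's mother's ABO genotype from OO × BO: 1/2 BO, 1/2 OO.
Crossing each possibility with the father BO and summing P(type O): 1/2·1/4 + 1/2·1/2 = 3/8.
Similarly for Rh via the mother's Rh distribution: P(Rh-) = 1/4.
Independent loci: 3/8 × 1/4 = 3/32.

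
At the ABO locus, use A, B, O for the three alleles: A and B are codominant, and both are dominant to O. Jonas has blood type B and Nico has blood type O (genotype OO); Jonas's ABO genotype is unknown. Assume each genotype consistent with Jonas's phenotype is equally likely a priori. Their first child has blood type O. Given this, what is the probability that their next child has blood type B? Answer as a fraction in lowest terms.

1/2

Possible genotypes: Jonas ∈ {BB, BO}; Nico ∈ {OO}.
Weight each parental genotype pair by prior × P(type-O child):
  BO × OO: posterior weight 1; P(next child type B) = 1/2.
Weighted sum = 1/2.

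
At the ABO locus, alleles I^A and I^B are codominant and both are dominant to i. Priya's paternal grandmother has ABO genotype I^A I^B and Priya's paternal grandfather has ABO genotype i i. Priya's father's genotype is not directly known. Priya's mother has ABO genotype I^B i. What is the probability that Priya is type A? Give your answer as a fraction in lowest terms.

1/8

Priya's father's ABO genotype from I^A I^B × i i: 1/2 I^A i, 1/2 I^B i.
Crossing each possibility with the mother I^B i and summing P(type A): 1/2·1/4 + 1/2·0 = 1/8.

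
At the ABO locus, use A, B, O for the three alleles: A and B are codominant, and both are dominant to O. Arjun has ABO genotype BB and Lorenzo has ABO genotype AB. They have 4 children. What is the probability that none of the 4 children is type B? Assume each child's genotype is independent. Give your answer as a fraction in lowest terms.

1/16

ABO cross BB × AB → 1/2 B, 1/2 AB.
So P(type B) = 1/2 per child.
P(not type B) = 1/2 for one child; (1/2)^4 = 1/16.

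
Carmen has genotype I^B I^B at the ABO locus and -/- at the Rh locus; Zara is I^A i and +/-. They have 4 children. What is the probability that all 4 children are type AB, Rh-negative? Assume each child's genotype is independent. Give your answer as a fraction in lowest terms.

1/256

ABO cross I^B I^B × I^A i → 1/2 B, 1/2 AB.
Rh cross -/- × +/- → 1/2 Rh+, 1/2 Rh-; so P(type AB, Rh-negative) = 1/2 × 1/2 = 1/4 per child.
All 4 independent: (1/4)^4 = 1/256.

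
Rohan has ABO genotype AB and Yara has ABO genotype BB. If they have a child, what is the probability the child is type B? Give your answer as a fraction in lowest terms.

ABO cross AB × BB → offspring phenotypes: 1/2 B, 1/2 AB.
So P(type B) = 1/2.

1/2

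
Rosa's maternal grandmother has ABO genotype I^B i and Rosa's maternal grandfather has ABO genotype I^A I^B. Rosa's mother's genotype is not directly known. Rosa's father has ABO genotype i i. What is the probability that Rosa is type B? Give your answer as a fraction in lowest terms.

1/2

Rosa's mother's ABO genotype from I^B i × I^A I^B: 1/4 I^A I^B, 1/4 I^A i, 1/4 I^B I^B, 1/4 I^B i.
Crossing each possibility with the father i i and summing P(type B): 1/4·1/2 + 1/4·0 + 1/4·1 + 1/4·1/2 = 1/2.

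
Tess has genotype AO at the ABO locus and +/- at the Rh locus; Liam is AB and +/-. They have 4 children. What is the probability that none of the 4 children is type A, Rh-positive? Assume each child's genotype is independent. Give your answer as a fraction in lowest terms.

ABO cross AO × AB → 1/2 A, 1/4 B, 1/4 AB.
Rh cross +/- × +/- → 3/4 Rh+, 1/4 Rh-; so P(type A, Rh-positive) = 1/2 × 3/4 = 3/8 per child.
P(not type A, Rh-positive) = 5/8 for one child; (5/8)^4 = 625/4096.

625/4096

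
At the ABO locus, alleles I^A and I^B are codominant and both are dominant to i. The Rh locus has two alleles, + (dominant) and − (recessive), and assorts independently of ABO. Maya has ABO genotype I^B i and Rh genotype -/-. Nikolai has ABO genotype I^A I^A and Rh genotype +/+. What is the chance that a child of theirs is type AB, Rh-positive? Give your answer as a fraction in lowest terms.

ABO cross I^B i × I^A I^A → offspring phenotypes: 1/2 A, 1/2 AB.
Rh cross -/- × +/+ → 1 Rh+.
Independent loci: P(type AB, Rh-positive) = 1/2 × 1 = 1/2.

1/2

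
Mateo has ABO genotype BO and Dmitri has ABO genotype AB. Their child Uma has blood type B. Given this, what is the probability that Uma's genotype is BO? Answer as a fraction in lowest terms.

Cross BO × AB → 1/4 AB, 1/4 AO, 1/4 BB, 1/4 BO.
Type-B genotypes among offspring: BB (1/4), BO (1/4); total 1/2.
P(BO | type B) = (1/4) / (1/2) = 1/2.

1/2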